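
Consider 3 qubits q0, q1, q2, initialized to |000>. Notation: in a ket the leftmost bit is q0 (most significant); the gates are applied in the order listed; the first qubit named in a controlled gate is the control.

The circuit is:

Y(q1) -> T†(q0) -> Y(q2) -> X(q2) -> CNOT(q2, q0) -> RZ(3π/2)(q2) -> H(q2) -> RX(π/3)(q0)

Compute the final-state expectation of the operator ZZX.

The expectation value of ZZX is -1/2.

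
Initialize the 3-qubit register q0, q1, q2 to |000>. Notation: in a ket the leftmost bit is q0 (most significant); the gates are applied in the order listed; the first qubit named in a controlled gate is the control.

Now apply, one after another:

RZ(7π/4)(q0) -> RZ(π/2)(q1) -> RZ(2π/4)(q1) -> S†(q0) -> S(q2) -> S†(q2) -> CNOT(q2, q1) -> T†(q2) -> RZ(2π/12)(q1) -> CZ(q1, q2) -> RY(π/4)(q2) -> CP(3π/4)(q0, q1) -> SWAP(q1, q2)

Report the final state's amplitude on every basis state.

The resulting statevector has amplitude sqrt(sqrt(2) + 2)*exp(13*I*pi/24)/2 on |000>, sqrt(2 - sqrt(2))*exp(13*I*pi/24)/2 on |010>, and 0 on every other basis state.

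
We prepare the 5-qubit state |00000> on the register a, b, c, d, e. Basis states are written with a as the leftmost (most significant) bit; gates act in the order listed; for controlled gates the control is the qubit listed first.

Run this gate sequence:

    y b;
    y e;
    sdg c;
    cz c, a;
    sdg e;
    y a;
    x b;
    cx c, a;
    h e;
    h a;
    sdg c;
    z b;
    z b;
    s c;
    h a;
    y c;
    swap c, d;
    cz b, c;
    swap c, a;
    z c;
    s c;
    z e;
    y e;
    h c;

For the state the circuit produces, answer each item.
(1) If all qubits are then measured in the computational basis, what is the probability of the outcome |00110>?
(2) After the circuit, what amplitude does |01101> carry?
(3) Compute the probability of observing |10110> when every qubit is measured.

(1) A full measurement returns |00110> with probability 1/4. Key observation: the block from step 10 through step 15 cancels to the identity and can be dropped.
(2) |01101> carries amplitude 0 in the final state.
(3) A full measurement returns |10110> with probability 0.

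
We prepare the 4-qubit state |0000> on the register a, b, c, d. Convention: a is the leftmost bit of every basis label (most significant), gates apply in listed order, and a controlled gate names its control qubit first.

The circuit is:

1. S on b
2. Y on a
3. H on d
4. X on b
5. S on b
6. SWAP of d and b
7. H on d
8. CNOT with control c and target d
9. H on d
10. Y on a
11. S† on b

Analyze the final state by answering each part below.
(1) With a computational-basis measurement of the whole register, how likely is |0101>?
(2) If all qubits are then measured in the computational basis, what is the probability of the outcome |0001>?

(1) The probability of measuring |0101> is 1/2.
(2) Outcome |0001> occurs with probability 1/2.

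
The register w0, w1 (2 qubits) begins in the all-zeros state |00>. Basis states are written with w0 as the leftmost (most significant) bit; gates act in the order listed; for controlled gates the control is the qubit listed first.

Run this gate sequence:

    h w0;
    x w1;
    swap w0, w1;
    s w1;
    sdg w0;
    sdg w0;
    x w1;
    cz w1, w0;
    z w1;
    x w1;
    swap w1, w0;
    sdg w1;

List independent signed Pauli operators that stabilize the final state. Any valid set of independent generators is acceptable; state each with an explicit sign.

One valid set of independent stabilizer generators is +YI, -IZ (any independent generating set of the same group is equally correct).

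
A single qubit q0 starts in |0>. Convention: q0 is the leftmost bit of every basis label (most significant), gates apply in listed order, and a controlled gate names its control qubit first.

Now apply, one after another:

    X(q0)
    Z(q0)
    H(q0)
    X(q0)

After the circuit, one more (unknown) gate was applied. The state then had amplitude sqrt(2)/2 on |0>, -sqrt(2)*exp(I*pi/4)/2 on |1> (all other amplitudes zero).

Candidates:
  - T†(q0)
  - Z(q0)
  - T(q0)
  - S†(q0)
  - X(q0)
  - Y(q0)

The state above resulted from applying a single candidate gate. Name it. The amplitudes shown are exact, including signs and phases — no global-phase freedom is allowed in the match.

The applied gate was T(q0).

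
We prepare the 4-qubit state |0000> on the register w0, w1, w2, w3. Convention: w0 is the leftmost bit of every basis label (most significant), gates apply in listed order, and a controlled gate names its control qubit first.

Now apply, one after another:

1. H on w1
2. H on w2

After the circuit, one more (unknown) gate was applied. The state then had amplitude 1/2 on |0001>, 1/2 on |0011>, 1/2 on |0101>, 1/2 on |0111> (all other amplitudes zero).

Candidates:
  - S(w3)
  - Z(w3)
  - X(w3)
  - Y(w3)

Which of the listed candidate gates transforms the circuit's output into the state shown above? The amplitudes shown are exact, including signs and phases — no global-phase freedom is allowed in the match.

The unique candidate consistent with the amplitudes is X(w3).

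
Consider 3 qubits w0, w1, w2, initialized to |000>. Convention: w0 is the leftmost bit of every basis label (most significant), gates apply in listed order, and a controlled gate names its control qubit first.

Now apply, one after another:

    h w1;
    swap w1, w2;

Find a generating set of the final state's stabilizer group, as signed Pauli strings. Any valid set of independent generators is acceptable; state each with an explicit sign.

The final state is stabilized by the group generated by +IIX, +ZII, +IZI; other independent generating sets are equally valid.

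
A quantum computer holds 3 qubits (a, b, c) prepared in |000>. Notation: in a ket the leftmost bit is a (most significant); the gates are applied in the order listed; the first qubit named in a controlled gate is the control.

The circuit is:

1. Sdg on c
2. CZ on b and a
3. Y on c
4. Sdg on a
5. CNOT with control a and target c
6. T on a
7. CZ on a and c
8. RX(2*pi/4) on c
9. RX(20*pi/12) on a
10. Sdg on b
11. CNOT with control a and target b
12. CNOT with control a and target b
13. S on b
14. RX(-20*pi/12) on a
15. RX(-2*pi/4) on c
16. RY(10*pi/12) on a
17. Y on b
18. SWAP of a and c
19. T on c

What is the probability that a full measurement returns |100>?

The probability of measuring |100> is 0. Key observation: gates 8-15 undo each other exactly, leaving only the rest of the circuit to track.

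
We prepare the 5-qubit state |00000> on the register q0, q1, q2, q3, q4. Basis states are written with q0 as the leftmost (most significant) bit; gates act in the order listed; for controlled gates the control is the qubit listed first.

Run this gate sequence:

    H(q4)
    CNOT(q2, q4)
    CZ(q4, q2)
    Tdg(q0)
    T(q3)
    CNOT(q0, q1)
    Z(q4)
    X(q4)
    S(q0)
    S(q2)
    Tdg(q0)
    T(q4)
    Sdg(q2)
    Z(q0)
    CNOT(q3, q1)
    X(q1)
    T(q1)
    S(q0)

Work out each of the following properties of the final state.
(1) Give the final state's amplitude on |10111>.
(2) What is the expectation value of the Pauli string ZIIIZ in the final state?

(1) |10111> carries amplitude 0 in the final state.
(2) The expectation value of ZIIIZ is 0.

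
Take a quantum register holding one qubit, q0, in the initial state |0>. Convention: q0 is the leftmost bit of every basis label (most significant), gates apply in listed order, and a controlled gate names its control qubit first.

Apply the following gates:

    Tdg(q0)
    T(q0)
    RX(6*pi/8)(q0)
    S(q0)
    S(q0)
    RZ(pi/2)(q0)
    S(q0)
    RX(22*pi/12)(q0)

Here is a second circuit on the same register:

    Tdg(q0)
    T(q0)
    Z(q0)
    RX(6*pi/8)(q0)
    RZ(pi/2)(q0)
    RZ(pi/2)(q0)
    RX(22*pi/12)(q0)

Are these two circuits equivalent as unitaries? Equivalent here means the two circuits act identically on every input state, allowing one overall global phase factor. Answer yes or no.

No, they are not equivalent — no single phase factor reconciles the two unitaries.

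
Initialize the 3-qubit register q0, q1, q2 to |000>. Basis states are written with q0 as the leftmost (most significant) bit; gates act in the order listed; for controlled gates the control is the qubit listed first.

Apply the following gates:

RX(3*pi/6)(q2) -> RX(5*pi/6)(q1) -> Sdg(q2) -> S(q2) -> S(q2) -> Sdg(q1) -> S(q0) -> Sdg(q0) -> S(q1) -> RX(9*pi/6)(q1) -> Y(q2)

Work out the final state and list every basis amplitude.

The final amplitudes are sqrt(6)*I/4 on |000>, -sqrt(6)*I/4 on |001>, sqrt(2)/4 on |010>, -sqrt(2)/4 on |011>, 0 on |100>, 0 on |101>, 0 on |110>, 0 on |111>. Key observation: the block from step 6 through step 9 cancels to the identity and can be dropped.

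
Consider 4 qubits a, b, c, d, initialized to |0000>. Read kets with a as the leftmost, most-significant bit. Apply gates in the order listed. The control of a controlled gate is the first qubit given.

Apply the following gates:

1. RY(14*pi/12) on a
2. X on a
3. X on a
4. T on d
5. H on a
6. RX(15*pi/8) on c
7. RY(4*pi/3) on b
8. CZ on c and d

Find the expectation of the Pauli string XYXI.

The expectation value of XYXI is 0. Key observation: gates 2-3 undo each other exactly, leaving only the rest of the circuit to track.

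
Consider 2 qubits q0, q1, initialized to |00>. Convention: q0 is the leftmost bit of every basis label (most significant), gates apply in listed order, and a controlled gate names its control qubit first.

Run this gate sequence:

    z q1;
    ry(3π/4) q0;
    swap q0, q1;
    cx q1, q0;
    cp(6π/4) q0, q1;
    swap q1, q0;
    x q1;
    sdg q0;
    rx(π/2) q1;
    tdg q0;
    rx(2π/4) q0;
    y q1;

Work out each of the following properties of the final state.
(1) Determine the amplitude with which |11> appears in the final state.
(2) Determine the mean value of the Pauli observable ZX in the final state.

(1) The final state's coefficient on |11> equals -sqrt(sqrt(2) + 2)*exp(I*pi/4)/4 - I*sqrt(2 - sqrt(2))/4.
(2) The expectation value of ZX is -1/2.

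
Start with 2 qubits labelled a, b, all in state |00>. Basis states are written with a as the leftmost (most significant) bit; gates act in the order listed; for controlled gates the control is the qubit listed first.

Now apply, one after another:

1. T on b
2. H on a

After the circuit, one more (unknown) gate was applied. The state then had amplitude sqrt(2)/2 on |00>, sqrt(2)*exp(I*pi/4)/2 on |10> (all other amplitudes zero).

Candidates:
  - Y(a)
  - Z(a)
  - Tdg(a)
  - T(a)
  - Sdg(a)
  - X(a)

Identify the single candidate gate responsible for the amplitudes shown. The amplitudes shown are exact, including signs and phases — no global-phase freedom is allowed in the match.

The applied gate was T(a).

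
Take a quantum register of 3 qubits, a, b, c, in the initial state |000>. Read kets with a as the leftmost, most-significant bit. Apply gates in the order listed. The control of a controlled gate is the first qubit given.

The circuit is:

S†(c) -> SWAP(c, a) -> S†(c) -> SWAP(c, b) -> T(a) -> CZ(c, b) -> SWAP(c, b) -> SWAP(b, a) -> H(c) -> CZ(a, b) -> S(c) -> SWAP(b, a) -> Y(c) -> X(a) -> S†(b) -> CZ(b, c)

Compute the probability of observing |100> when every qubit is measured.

A full measurement returns |100> with probability 1/2.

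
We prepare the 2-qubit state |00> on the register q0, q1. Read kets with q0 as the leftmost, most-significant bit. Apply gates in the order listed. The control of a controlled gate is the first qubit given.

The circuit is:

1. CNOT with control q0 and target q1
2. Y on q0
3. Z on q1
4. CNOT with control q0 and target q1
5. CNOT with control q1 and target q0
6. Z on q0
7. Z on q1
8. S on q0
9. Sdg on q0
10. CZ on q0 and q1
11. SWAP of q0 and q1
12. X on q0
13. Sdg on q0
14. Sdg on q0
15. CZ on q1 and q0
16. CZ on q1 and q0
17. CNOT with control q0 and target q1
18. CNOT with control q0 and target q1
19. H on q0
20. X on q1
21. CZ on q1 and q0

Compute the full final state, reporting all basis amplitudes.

The final amplitudes are 0 on |00>, -sqrt(2)*I/2 on |01>, 0 on |10>, sqrt(2)*I/2 on |11>. Key observation: steps 17-18 multiply out to the identity, so the circuit reduces to the remaining gates.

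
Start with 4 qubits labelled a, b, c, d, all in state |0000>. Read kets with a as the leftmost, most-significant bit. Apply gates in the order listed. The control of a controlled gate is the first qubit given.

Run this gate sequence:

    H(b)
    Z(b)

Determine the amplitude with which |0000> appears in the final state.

The amplitude on |0000> is sqrt(2)/2.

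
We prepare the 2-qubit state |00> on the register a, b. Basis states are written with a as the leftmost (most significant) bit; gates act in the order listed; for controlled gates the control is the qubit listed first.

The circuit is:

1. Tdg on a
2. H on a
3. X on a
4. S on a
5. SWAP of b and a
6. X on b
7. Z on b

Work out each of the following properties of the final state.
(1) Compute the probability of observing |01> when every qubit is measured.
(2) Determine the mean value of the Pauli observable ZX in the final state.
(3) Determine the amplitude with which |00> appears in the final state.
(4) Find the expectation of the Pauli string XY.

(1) Outcome |01> occurs with probability 1/2.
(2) The expectation value of ZX is 0.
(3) |00> carries amplitude sqrt(2)*I/2 in the final state.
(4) In the final state, XY has expectation 0.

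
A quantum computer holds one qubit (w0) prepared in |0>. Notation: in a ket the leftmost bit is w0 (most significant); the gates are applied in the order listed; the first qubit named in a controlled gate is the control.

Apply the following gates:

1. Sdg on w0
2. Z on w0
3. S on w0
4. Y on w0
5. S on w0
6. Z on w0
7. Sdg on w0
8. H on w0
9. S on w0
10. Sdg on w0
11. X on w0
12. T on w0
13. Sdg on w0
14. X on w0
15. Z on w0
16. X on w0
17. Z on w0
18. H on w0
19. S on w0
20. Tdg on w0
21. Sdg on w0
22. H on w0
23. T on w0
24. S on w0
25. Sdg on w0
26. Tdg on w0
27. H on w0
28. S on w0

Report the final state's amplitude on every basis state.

After the circuit, the state carries amplitude -I/2 + exp(I*pi/4)/2 on |0>, -I/2 - exp(3*I*pi/4)/2 on |1>. Key observation: the block from step 21 through step 28 cancels to the identity and can be dropped.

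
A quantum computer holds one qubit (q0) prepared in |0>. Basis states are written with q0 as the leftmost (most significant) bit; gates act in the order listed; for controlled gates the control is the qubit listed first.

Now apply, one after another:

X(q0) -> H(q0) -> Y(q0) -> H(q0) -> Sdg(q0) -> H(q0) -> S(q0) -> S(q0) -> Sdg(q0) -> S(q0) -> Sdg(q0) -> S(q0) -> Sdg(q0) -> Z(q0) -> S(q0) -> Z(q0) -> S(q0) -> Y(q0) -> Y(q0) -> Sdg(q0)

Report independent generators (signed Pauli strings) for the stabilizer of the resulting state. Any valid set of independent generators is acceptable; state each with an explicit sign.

One valid set of independent stabilizer generators is -X (any independent generating set of the same group is equally correct). Key observation: steps 8-9 multiply out to the identity, so the circuit reduces to the remaining gates.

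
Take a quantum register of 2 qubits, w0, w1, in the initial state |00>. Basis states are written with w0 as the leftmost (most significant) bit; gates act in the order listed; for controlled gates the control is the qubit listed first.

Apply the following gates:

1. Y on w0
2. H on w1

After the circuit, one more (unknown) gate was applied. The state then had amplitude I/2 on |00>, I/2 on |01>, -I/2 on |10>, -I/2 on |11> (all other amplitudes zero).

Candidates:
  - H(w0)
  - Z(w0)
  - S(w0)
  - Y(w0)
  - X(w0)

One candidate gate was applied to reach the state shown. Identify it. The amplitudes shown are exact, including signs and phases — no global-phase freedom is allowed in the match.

It was H(w0) that produced the state shown.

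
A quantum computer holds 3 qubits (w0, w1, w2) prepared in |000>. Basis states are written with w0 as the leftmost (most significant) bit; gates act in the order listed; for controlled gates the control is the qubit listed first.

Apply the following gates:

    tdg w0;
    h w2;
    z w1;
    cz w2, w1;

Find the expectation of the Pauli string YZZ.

In the final state, YZZ has expectation 0.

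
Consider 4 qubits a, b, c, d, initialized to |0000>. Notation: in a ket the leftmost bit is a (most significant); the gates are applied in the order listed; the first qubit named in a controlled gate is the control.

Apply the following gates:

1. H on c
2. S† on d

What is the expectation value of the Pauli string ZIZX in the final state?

In the final state, ZIZX has expectation 0.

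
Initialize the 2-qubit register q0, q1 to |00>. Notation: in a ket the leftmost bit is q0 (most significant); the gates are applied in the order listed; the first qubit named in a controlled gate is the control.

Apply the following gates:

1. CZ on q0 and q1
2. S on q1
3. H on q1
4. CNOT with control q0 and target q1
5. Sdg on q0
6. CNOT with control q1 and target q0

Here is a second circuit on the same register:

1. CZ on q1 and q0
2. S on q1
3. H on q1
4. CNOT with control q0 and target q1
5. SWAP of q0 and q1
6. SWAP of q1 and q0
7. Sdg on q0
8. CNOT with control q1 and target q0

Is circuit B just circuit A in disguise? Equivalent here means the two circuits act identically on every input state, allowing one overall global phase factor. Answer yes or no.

Yes — the two circuits implement the same unitary up to a global phase.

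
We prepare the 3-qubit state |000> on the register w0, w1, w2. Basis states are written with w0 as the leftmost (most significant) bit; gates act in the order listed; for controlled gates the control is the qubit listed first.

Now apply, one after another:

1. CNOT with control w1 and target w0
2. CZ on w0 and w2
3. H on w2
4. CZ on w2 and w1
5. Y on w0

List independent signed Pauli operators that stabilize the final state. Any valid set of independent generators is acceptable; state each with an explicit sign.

One valid set of independent stabilizer generators is +IIX, -ZII, +IZI (any independent generating set of the same group is equally correct).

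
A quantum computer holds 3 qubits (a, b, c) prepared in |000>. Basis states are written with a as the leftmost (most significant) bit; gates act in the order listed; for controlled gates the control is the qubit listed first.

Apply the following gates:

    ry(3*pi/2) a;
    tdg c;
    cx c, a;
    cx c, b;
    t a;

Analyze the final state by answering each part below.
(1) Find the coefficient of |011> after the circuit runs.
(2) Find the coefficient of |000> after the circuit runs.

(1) The final state's coefficient on |011> equals 0.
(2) The final state's coefficient on |000> equals -sqrt(2)/2.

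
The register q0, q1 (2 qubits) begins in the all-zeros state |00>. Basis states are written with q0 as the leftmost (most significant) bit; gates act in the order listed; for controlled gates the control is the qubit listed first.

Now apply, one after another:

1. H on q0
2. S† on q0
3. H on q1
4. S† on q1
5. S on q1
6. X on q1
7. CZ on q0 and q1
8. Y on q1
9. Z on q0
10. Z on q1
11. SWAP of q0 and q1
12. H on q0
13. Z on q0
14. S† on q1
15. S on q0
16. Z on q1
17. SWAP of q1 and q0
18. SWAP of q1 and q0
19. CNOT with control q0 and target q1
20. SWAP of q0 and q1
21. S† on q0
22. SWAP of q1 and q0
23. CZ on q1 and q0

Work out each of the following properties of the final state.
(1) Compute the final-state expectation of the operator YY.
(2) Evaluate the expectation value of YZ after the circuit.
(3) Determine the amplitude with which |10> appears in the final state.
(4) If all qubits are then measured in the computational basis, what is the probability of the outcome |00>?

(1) The observable YY averages to 0.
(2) The expectation value of YZ is -1.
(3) The amplitude on |10> is -sqrt(2)/2.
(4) A full measurement returns |00> with probability 1/2.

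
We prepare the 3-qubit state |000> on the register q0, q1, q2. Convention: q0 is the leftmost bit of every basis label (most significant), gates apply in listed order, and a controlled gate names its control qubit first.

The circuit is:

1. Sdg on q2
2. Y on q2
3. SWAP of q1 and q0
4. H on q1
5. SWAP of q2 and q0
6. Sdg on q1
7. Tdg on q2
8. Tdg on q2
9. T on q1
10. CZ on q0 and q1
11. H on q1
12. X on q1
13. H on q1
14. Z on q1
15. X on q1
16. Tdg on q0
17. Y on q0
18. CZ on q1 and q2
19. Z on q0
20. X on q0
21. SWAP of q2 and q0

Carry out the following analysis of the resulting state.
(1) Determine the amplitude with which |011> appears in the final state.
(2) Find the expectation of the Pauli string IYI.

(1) |011> carries amplitude -sqrt(2)*exp(3*I*pi/4)/2 in the final state.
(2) The observable IYI averages to -sqrt(2)/2.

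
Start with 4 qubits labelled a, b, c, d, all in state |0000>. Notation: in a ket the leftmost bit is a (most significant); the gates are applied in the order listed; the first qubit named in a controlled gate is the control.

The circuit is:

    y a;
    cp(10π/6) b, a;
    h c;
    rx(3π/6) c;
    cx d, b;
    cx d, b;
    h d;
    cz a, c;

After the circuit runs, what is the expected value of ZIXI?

The observable ZIXI averages to 1. Key observation: the block from step 5 through step 6 cancels to the identity and can be dropped.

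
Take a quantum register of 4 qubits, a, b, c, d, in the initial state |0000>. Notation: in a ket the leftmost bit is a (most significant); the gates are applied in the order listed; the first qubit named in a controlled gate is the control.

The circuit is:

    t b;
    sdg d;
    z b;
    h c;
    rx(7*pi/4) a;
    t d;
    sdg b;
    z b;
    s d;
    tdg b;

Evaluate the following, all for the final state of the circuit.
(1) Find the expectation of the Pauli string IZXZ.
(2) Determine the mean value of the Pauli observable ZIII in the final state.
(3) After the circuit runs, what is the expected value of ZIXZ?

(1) In the final state, IZXZ has expectation 1.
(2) The observable ZIII averages to sqrt(2)/2.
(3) The observable ZIXZ averages to sqrt(2)/2.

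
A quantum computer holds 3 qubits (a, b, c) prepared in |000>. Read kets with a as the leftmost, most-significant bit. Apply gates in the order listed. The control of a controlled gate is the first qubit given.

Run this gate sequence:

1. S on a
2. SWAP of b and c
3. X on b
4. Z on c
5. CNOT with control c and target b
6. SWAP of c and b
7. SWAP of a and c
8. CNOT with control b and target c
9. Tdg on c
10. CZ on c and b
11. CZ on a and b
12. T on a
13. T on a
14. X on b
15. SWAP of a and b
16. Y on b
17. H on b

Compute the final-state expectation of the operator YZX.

The observable YZX averages to 0.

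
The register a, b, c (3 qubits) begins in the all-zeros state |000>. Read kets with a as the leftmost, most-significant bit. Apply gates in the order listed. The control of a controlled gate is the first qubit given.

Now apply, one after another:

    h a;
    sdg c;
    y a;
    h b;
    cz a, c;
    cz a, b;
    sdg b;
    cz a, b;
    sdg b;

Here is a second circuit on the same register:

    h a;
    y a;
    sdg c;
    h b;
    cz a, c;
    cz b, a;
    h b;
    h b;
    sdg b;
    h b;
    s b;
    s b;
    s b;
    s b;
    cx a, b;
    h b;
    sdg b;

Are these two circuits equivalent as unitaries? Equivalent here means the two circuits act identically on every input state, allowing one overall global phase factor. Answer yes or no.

Yes: on every input state the two circuits agree up to one overall phase factor.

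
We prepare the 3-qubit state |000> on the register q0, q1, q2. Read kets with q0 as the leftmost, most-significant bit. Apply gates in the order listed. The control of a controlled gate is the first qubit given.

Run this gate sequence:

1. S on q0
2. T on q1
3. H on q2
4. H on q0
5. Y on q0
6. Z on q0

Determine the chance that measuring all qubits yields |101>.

A full measurement returns |101> with probability 1/4.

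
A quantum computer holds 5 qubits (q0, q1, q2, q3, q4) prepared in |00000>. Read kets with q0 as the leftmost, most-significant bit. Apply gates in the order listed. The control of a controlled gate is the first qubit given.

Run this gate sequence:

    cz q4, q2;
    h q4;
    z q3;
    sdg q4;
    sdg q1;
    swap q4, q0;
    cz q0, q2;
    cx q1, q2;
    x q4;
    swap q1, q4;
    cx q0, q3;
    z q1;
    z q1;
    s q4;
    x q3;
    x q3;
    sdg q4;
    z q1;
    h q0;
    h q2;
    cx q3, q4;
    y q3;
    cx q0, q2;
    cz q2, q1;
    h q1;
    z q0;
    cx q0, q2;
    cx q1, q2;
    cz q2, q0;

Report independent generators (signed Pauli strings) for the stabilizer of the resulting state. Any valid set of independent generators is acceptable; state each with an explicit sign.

The stabilizer group can be generated by +XIZIZ, +IXIII, -ZIXII, +ZIIXY, -IIIZZ, among other valid generating sets. Key observation: steps 13-18 multiply out to the identity, so the circuit reduces to the remaining gates.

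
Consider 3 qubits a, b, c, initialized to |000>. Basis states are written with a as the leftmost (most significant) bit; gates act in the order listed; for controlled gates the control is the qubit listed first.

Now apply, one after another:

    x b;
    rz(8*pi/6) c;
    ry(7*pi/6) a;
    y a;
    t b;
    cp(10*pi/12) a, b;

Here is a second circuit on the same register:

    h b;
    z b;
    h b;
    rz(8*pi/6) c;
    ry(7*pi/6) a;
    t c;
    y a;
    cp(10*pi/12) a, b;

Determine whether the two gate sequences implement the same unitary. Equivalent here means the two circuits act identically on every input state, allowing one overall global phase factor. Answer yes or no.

No — the two circuits implement different unitaries, even allowing a global phase.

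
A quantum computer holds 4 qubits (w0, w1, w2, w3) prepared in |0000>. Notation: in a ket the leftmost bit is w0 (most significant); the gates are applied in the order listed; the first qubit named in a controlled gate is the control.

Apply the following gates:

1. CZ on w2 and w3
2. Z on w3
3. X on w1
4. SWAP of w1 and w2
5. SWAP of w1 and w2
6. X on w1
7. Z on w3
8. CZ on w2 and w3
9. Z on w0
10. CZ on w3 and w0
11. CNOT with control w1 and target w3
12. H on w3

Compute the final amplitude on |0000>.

|0000> carries amplitude sqrt(2)/2 in the final state. Key observation: steps 1-8 multiply out to the identity, so the circuit reduces to the remaining gates.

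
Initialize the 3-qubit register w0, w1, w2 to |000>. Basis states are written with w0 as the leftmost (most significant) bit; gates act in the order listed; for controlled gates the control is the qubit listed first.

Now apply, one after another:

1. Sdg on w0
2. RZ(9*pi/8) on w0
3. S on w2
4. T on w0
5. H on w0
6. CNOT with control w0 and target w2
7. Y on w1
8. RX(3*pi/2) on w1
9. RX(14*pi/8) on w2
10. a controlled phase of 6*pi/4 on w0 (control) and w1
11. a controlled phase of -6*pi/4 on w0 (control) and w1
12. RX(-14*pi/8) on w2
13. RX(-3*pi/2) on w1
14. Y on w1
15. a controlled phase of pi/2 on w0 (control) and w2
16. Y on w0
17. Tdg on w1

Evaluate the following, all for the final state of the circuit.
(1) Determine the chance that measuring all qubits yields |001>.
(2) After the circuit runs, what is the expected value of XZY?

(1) The probability of measuring |001> is 1/2. Key observation: gates 7-14 undo each other exactly, leaving only the rest of the circuit to track.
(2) The expectation value of XZY is -1.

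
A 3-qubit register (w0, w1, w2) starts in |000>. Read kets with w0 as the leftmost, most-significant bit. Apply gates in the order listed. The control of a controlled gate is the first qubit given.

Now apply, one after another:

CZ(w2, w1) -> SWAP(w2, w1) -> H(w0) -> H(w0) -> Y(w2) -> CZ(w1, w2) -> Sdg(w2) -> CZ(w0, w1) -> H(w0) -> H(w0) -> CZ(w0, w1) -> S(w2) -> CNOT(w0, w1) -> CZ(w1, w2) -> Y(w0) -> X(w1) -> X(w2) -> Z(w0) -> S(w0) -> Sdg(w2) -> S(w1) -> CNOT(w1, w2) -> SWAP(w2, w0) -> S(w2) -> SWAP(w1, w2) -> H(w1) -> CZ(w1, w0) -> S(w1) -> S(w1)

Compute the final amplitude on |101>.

|101> carries amplitude -sqrt(2)*I/2 in the final state. Key observation: steps 7-12 multiply out to the identity, so the circuit reduces to the remaining gates.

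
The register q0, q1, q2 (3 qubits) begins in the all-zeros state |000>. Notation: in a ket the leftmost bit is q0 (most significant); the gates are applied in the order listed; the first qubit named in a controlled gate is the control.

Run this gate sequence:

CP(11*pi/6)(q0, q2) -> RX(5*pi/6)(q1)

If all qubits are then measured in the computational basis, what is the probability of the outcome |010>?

Outcome |010> occurs with probability sqrt(3)/4 + 1/2.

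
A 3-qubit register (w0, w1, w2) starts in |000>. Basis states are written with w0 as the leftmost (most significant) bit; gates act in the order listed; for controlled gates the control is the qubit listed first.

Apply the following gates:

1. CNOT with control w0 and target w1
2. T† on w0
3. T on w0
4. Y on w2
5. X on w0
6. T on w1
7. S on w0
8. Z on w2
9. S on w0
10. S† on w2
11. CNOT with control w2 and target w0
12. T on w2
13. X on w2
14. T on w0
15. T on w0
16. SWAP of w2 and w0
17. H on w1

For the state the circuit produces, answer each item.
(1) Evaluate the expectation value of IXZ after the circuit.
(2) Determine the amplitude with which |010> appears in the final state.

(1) In the final state, IXZ has expectation 1.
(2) The amplitude on |010> is sqrt(2)*exp(I*pi/4)/2.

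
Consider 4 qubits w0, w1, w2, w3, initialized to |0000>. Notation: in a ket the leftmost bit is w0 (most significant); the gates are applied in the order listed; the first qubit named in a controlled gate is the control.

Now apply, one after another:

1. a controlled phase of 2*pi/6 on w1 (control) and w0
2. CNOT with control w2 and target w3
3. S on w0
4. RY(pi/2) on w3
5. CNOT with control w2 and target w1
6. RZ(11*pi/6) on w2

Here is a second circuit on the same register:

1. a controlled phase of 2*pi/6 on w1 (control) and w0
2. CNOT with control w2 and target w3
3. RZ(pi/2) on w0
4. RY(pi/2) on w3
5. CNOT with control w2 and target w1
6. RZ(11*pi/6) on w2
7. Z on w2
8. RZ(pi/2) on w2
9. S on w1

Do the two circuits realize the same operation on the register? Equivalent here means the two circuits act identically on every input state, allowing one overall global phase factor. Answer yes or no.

No: there is an input state on which the two circuits produce genuinely different outputs (not merely differing by a phase).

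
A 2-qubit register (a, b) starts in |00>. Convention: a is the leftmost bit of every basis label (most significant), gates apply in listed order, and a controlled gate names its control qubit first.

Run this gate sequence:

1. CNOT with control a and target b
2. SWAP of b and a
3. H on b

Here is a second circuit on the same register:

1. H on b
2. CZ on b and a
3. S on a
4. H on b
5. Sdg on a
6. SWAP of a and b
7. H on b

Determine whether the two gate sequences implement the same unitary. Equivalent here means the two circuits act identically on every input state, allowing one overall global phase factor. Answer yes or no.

Yes — the two circuits implement the same unitary up to a global phase.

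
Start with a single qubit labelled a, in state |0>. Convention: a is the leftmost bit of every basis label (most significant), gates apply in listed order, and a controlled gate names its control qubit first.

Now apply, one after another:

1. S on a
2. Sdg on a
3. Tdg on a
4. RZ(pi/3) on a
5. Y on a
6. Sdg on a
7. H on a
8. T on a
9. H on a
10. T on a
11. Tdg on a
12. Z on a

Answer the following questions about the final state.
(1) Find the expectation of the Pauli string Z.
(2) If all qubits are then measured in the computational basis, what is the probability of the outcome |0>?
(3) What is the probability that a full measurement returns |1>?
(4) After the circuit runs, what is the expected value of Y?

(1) The observable Z averages to -sqrt(2)/2.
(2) Outcome |0> occurs with probability 1/2 - sqrt(2)/4.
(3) The probability of measuring |1> is sqrt(2)/4 + 1/2.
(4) The observable Y averages to -sqrt(2)/2.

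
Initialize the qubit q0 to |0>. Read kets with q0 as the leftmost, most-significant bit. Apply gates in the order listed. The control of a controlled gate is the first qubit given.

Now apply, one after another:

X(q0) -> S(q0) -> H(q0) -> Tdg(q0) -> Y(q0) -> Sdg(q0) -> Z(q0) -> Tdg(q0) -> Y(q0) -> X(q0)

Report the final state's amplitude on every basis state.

The final amplitudes are -sqrt(2)*exp(I*pi/4)/2 on |0>, sqrt(2)*exp(3*I*pi/4)/2 on |1>.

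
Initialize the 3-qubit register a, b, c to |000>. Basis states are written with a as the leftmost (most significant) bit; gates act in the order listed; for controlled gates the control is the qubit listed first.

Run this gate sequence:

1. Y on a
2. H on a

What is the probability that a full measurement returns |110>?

Outcome |110> occurs with probability 0.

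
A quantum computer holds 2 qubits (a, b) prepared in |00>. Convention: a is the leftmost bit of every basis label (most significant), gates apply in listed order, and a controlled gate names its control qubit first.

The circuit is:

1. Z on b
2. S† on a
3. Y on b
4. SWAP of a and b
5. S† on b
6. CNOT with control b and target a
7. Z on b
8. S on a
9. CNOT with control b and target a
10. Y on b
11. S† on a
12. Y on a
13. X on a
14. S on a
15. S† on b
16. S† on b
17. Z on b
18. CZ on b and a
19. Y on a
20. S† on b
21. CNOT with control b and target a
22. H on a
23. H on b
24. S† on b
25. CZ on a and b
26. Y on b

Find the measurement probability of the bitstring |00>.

The probability of measuring |00> is 1/4.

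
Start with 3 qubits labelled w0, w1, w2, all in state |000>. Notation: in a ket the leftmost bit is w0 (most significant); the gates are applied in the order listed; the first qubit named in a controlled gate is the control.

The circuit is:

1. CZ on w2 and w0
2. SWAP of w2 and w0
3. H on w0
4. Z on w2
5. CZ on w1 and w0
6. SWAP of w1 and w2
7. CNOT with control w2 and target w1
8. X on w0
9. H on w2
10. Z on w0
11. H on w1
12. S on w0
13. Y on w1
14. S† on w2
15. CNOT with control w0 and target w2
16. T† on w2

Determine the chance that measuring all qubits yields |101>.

Outcome |101> occurs with probability 1/8.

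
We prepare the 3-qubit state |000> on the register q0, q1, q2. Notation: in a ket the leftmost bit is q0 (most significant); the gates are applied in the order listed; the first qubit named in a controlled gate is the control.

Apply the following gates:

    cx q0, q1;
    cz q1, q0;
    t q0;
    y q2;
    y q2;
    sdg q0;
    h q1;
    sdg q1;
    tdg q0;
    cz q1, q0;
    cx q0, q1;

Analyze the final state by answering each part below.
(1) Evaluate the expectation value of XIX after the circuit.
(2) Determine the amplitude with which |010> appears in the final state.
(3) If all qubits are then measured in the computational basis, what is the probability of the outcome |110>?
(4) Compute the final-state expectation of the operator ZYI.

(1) The expectation value of XIX is 0.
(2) The amplitude on |010> is -sqrt(2)*I/2.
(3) The probability of measuring |110> is 0.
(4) The expectation value of ZYI is -1.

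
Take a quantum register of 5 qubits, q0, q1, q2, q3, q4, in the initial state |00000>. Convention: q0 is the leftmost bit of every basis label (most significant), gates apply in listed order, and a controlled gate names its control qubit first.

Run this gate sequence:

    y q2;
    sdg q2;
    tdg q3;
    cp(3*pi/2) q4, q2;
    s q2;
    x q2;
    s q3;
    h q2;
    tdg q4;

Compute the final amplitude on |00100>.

|00100> carries amplitude sqrt(2)*I/2 in the final state.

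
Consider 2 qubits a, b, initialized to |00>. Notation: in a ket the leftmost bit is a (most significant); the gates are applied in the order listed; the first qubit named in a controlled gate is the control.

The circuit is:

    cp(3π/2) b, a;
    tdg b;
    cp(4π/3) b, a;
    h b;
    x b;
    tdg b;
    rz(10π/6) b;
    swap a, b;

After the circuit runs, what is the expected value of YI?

In the final state, YI has expectation -sqrt(6)/4 - sqrt(2)/4.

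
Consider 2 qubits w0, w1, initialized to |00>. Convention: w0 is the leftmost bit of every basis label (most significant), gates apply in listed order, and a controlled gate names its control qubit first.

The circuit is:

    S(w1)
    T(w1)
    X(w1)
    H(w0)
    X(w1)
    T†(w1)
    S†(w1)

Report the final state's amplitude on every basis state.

The final amplitudes are sqrt(2)/2 on |00>, 0 on |01>, sqrt(2)/2 on |10>, 0 on |11>.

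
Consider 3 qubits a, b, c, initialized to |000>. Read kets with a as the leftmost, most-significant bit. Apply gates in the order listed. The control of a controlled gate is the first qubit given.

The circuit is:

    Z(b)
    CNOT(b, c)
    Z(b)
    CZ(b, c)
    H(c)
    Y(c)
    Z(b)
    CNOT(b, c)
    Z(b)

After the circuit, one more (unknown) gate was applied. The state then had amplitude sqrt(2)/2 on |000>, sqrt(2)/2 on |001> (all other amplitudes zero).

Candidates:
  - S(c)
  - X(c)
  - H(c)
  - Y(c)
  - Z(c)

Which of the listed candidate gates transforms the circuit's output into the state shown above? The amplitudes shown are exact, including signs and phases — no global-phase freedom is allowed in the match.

It was Y(c) that produced the state shown.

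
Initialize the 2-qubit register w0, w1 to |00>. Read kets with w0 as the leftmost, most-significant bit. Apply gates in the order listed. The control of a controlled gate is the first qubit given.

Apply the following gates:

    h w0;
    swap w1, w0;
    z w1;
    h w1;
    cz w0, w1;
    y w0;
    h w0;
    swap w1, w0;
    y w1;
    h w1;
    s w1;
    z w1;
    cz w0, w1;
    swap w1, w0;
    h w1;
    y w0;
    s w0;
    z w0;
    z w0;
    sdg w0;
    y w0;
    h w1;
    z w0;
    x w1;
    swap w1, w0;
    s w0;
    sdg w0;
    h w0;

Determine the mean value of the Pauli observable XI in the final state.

The expectation value of XI is 1. Key observation: gates 15-22 undo each other exactly, leaving only the rest of the circuit to track.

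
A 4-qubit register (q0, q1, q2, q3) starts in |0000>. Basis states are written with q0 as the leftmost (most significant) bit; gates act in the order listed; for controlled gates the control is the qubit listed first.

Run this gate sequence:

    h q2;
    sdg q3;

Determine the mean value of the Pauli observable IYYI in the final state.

The expectation value of IYYI is 0.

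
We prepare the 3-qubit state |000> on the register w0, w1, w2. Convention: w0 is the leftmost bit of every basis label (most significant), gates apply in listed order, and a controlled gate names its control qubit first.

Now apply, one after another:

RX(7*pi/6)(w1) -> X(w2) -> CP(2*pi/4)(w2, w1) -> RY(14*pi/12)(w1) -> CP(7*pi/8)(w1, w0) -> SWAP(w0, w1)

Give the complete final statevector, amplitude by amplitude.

The resulting statevector has amplitude -sqrt(3)/2 on |001>, -1/2 on |101>, and 0 on every other basis state.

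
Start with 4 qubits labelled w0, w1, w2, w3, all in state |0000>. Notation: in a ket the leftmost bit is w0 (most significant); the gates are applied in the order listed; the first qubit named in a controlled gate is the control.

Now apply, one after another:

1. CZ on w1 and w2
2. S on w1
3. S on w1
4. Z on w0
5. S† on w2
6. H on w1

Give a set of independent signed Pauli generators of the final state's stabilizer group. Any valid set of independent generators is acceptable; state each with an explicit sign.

The final state is stabilized by the group generated by +IXII, +ZIII, +IIZI, +IIIZ; other independent generating sets are equally valid.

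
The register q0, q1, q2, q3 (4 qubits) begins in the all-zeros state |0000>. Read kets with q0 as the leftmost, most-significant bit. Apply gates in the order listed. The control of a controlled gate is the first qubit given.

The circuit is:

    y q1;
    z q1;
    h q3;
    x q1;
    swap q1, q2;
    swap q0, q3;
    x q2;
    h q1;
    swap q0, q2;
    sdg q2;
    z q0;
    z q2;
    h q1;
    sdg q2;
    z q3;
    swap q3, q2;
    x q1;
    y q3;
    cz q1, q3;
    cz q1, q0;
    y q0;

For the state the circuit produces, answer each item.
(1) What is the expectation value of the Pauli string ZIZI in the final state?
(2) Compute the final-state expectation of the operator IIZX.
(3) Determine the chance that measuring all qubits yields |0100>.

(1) The expectation value of ZIZI is 1.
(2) The expectation value of IIZX is 1.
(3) The probability of measuring |0100> is 1/2.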